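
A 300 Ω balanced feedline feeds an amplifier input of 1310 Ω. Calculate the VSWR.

For a purely resistive load, VSWR = R_L/Z_0 or Z_0/R_L (whichever > 1) = 1310/300

VSWR ≈ 4.37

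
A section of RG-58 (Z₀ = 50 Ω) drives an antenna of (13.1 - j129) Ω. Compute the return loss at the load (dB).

RL ≈ 0.59 dB

Γ = (-36.9 − j129)/(63.1 − j129), |Γ| = 0.934
RL = −20·log₁₀|Γ| = −20·log₁₀(0.934)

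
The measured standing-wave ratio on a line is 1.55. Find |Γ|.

|Γ| = (S − 1)/(S + 1) = (1.55 − 1)/(1.55 + 1) = 0.55/2.55

|Γ| ≈ 0.216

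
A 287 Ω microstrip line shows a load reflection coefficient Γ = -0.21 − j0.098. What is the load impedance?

Z_L = Z_0·(1 + Γ)/(1 − Γ) = 287·(0.79 − j0.098)/(1.21 + j0.098)

Z_L ≈ 184 − j38.2 Ω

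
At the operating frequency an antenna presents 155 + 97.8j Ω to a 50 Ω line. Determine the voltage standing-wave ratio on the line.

VSWR ≈ 4.43

Γ = (Z_L − Z_0)/(Z_L + Z_0) = (105 + j97.8)/(205 + j97.8)
|Γ| = 143/227 = 0.632
VSWR = (1 + |Γ|)/(1 − |Γ|) = 1.63/0.368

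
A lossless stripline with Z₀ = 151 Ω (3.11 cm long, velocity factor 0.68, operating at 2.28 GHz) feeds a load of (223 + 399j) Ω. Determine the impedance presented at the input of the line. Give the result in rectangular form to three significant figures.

λ = v/f = 0.68·c / 2.28 GHz = 0.0895 m
βl = 2π·l/λ = 2π × 0.348 = 125°
tan(βl) = tan(125°) = -1.42
Z_in = Z_0·(Z_L + jZ_0·tanβl)/(Z_0 + jZ_L·tanβl)
     = 151·(223 + j184)/(718 − j317)

Z_in ≈ 24.9 + j49.8 Ω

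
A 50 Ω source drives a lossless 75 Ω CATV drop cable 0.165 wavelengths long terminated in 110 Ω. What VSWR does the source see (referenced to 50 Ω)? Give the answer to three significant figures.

βl = 2π × 0.165 = 59.4°
tan(βl) = 1.69
Z_in = Z_0·(Z_L + jZ_0·tanβl)/(Z_0 + jZ_L·tanβl) = 59.4 − j20.4 Ω
Γ_s = (Z_in − Z_s)/(Z_in + Z_s) = (9.37 − j20.4)/(109 − j20.4), |Γ_s| = 0.202
VSWR = (1 + |Γ_s|)/(1 − |Γ_s|)

VSWR ≈ 1.51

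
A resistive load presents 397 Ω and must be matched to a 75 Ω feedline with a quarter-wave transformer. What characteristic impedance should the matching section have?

Z_qwt ≈ 173 Ω

Z_qwt = √(Z_0·R_L) = √(75 × 397) = √29780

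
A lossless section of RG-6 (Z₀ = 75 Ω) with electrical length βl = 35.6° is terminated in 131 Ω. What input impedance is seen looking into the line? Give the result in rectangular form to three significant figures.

Z_in ≈ 77.3 − j43 Ω

tan(βl) = tan(35.6°) = 0.716
Z_in = Z_0·(Z_L + jZ_0·tanβl)/(Z_0 + jZ_L·tanβl)
     = 75·(131 + j53.7)/(75 + j93.8)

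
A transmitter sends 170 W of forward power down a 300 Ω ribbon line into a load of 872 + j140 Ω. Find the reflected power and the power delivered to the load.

P_reflected ≈ 42.3 W; P_delivered ≈ 128 W

|Γ| = |(572 + j140)/(1172 + j140)| = 0.499
|Γ|² = 0.249
P_refl = |Γ|²·P_inc = 42.3 W, P_del = (1 − |Γ|²)·P_inc = 128 W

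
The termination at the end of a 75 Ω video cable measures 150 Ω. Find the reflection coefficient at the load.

Γ = 0.333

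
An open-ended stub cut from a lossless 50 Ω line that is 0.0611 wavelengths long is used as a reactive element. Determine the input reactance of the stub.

X_in ≈ -124 Ω (capacitive)

βl = 2π × 0.0611 = 22°
tan(βl) = 0.404
For an open-ended stub, Z_in = −jZ_0·cot(βl) = −jZ_0/tan(βl)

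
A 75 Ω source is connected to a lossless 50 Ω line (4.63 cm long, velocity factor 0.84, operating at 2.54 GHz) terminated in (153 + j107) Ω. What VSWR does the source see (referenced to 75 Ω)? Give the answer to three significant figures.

VSWR ≈ 3.64

λ = v/f = 0.84·c / 2.54 GHz = 0.0992 m
βl = 2π·l/λ = 2π × 0.467 = 168°
tan(βl) = -0.213
Z_in = Z_0·(Z_L + jZ_0·tanβl)/(Z_0 + jZ_L·tanβl) = 63 + j94.4 Ω
Γ_s = (Z_in − Z_s)/(Z_in + Z_s) = (-12 + j94.4)/(138 + j94.4), |Γ_s| = 0.569
VSWR = (1 + |Γ_s|)/(1 − |Γ_s|)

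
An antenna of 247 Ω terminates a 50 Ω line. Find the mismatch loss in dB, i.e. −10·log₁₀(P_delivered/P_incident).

mismatch loss ≈ 2.52 dB

Γ = (247 − 50)/(247 + 50) = 0.663
|Γ|² = 0.44, so P_del/P_inc = 1 − |Γ|² = 0.56
ML = −10·log₁₀(1 − |Γ|²)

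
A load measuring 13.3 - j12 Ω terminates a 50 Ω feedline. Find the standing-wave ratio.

VSWR ≈ 3.99

Γ = (Z_L − Z_0)/(Z_L + Z_0) = (-36.7 − j12)/(63.3 − j12)
|Γ| = 38.6/64.4 = 0.599
VSWR = (1 + |Γ|)/(1 − |Γ|) = 1.6/0.401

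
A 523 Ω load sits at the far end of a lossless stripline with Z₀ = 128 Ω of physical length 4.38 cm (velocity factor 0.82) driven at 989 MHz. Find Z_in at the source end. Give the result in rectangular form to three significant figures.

Z_in ≈ 38.6 − j59.4 Ω

λ = v/f = 0.82·c / 989 MHz = 0.249 m
βl = 2π·l/λ = 2π × 0.176 = 63.4°
tan(βl) = tan(63.4°) = 2
Z_in = Z_0·(Z_L + jZ_0·tanβl)/(Z_0 + jZ_L·tanβl)
     = 128·(523 + j256)/(128 + j1040)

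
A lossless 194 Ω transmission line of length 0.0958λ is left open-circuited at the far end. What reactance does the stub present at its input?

βl = 2π × 0.0958 = 34.5°
tan(βl) = 0.687
For an open-circuited stub, Z_in = −jZ_0·cot(βl) = −jZ_0/tan(βl)

X_in ≈ -282 Ω (capacitive)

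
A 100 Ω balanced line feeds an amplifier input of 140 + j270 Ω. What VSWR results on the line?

Γ = (Z_L − Z_0)/(Z_L + Z_0) = (40 + j270)/(240 + j270)
|Γ| = 273/361 = 0.756
VSWR = (1 + |Γ|)/(1 − |Γ|) = 1.76/0.244

VSWR ≈ 7.18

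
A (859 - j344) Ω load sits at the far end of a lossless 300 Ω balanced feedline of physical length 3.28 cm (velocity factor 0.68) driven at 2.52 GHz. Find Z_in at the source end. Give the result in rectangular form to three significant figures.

λ = v/f = 0.68·c / 2.52 GHz = 0.081 m
βl = 2π·l/λ = 2π × 0.405 = 146°
tan(βl) = tan(146°) = -0.678
Z_in = Z_0·(Z_L + jZ_0·tanβl)/(Z_0 + jZ_L·tanβl)
     = 300·(859 − j547)/(66.8 − j582)

Z_in ≈ 328 + j405 Ω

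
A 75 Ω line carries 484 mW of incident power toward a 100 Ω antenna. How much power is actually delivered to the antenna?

P_delivered ≈ 474 mW

Γ = (100 − 75)/(100 + 75) = 0.143
|Γ|² = 0.0204
P_refl = |Γ|²·P_inc = 9.88 mW, P_del = (1 − |Γ|²)·P_inc = 474 mW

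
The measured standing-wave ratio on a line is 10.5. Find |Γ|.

|Γ| = (S − 1)/(S + 1) = (10.5 − 1)/(10.5 + 1) = 9.5/11.5

|Γ| ≈ 0.826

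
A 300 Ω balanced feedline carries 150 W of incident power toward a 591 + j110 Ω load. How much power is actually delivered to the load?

P_delivered ≈ 132 W

|Γ| = |(291 + j110)/(891 + j110)| = 0.347
|Γ|² = 0.12
P_refl = |Γ|²·P_inc = 18 W, P_del = (1 − |Γ|²)·P_inc = 132 W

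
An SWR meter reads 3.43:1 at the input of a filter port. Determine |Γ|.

|Γ| ≈ 0.549

|Γ| = (S − 1)/(S + 1) = (3.43 − 1)/(3.43 + 1) = 2.43/4.43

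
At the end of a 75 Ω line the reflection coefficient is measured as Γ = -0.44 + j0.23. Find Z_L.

Z_L ≈ 26.6 + j16.2 Ω

Z_L = Z_0·(1 + Γ)/(1 − Γ) = 75·(0.56 + j0.23)/(1.44 − j0.23)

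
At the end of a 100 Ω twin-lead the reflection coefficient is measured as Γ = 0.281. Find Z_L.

Z_L ≈ 178 Ω

Z_L = Z_0·(1 + Γ)/(1 − Γ) = 100·(1.28)/(0.719)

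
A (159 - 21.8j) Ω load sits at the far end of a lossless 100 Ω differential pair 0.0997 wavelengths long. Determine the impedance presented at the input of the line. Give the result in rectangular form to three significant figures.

Z_in ≈ 90.9 − j46.7 Ω

βl = 2π × 0.0997 = 35.9°
tan(βl) = tan(35.9°) = 0.724
Z_in = Z_0·(Z_L + jZ_0·tanβl)/(Z_0 + jZ_L·tanβl)
     = 100·(159 + j50.6)/(116 + j115)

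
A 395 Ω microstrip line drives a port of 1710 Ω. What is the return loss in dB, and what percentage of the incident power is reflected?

RL ≈ 4.09 dB; 39% of incident power reflected

Γ = (1710 − 395)/(1710 + 395) = 0.625
RL = −20·log₁₀(0.625) = 4.09 dB
P_refl/P_inc = |Γ|² = 0.39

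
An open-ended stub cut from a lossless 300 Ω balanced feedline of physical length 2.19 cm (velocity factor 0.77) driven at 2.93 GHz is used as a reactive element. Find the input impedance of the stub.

Z_in ≈ +j52.9 Ω

λ = v/f = 0.77·c / 2.93 GHz = 0.0788 m
βl = 2π·l/λ = 2π × 0.278 = 100°
tan(βl) = -5.67
For an open-ended stub, Z_in = −jZ_0·cot(βl) = −jZ_0/tan(βl)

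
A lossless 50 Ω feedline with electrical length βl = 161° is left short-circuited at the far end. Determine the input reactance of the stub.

X_in ≈ -17.2 Ω (capacitive)

tan(βl) = -0.344
For a short-circuited stub, Z_in = jZ_0·tan(βl)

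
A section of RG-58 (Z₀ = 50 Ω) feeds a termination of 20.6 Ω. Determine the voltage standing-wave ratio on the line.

VSWR ≈ 2.43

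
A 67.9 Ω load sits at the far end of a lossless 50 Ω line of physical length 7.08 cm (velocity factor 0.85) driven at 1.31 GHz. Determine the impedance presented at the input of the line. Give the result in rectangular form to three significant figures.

λ = v/f = 0.85·c / 1.31 GHz = 0.195 m
βl = 2π·l/λ = 2π × 0.364 = 131°
tan(βl) = tan(131°) = -1.15
Z_in = Z_0·(Z_L + jZ_0·tanβl)/(Z_0 + jZ_L·tanβl)
     = 50·(67.9 − j57.6)/(50 − j78.3)

Z_in ≈ 45.8 + j14.1 Ω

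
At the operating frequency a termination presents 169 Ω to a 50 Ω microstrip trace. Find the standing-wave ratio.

Γ = (169 − 50)/(169 + 50) = 0.543
VSWR = (1 + 0.543)/(1 − 0.543)

VSWR ≈ 3.38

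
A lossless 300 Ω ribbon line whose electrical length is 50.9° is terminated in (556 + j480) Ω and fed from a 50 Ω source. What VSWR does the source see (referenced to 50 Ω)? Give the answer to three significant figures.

VSWR ≈ 14.9

tan(βl) = 1.23
Z_in = Z_0·(Z_L + jZ_0·tanβl)/(Z_0 + jZ_L·tanβl) = 228 − j341 Ω
Γ_s = (Z_in − Z_s)/(Z_in + Z_s) = (178 − j341)/(278 − j341), |Γ_s| = 0.874
VSWR = (1 + |Γ_s|)/(1 − |Γ_s|)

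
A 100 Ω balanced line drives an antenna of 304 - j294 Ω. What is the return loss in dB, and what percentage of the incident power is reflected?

RL ≈ 2.9 dB; 51.3% of incident power reflected

Γ = (204 − j294)/(404 − j294), |Γ| = 0.716
RL = −20·log₁₀(0.716) = 2.9 dB
P_refl/P_inc = |Γ|² = 0.513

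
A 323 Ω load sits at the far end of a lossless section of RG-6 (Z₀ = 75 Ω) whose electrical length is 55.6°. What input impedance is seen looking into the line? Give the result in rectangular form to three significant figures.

Z_in ≈ 24.9 − j47.4 Ω

tan(βl) = tan(55.6°) = 1.46
Z_in = Z_0·(Z_L + jZ_0·tanβl)/(Z_0 + jZ_L·tanβl)
     = 75·(323 + j110)/(75 + j472)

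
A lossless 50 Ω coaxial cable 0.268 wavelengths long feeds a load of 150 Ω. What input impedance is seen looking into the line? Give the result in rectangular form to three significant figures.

Z_in ≈ 16.9 + j5.04 Ω

βl = 2π × 0.268 = 96.5°
tan(βl) = tan(96.5°) = -8.8
Z_in = Z_0·(Z_L + jZ_0·tanβl)/(Z_0 + jZ_L·tanβl)
     = 50·(150 − j440)/(50 − j1320)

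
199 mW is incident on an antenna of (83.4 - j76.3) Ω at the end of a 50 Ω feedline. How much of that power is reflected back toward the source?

|Γ| = |(33.4 − j76.3)/(133.4 − j76.3)| = 0.542
|Γ|² = 0.294
P_refl = |Γ|²·P_inc = 58.5 mW, P_del = (1 − |Γ|²)·P_inc = 141 mW

P_reflected ≈ 58.5 mW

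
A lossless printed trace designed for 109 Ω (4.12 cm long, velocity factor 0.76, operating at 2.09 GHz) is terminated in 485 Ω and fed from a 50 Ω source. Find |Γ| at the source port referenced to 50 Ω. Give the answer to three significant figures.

|Γ| ≈ 0.719

λ = v/f = 0.76·c / 2.09 GHz = 0.109 m
βl = 2π·l/λ = 2π × 0.378 = 136°
tan(βl) = -0.967
Z_in = Z_0·(Z_L + jZ_0·tanβl)/(Z_0 + jZ_L·tanβl) = 48.1 + j102 Ω
Γ_s = (Z_in − Z_s)/(Z_in + Z_s) = (-1.91 + j102)/(98.1 + j102), |Γ_s| = 0.719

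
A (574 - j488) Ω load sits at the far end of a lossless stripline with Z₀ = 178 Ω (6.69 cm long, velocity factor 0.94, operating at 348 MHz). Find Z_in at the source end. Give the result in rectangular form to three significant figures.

λ = v/f = 0.94·c / 348 MHz = 0.81 m
βl = 2π·l/λ = 2π × 0.0826 = 29.7°
tan(βl) = tan(29.7°) = 0.571
Z_in = Z_0·(Z_L + jZ_0·tanβl)/(Z_0 + jZ_L·tanβl)
     = 178·(574 − j386)/(457 + j328)

Z_in ≈ 76.3 − j205 Ω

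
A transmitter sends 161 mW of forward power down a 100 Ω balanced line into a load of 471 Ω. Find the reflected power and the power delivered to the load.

Γ = (471 − 100)/(471 + 100) = 0.65
|Γ|² = 0.422
P_refl = |Γ|²·P_inc = 68 mW, P_del = (1 − |Γ|²)·P_inc = 93 mW

P_reflected ≈ 68 mW; P_delivered ≈ 93 mW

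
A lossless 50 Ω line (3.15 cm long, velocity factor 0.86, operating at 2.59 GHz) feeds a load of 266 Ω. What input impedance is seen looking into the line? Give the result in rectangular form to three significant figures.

Z_in ≈ 11.2 + j21.2 Ω

λ = v/f = 0.86·c / 2.59 GHz = 0.0996 m
βl = 2π·l/λ = 2π × 0.316 = 114°
tan(βl) = tan(114°) = -2.26
Z_in = Z_0·(Z_L + jZ_0·tanβl)/(Z_0 + jZ_L·tanβl)
     = 50·(266 − j113)/(50 − j602)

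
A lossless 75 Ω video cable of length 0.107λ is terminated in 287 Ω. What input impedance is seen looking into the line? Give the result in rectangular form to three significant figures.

βl = 2π × 0.107 = 38.5°
tan(βl) = tan(38.5°) = 0.796
Z_in = Z_0·(Z_L + jZ_0·tanβl)/(Z_0 + jZ_L·tanβl)
     = 75·(287 + j59.7)/(75 + j228)

Z_in ≈ 45.6 − j79.2 Ω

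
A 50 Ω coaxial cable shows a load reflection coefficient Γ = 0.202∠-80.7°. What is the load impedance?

Z_L ≈ 49.2 − j20.4 Ω

Z_L = Z_0·(1 + Γ)/(1 − Γ) = 50·(1.03 − j0.199)/(0.967 + j0.199)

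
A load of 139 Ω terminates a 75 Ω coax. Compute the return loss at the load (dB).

Γ = (139 − 75)/(139 + 75) = 0.299
RL = −20·log₁₀|Γ| = −20·log₁₀(0.299)

RL ≈ 10.5 dB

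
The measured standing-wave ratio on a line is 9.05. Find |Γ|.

|Γ| ≈ 0.801

|Γ| = (S − 1)/(S + 1) = (9.05 − 1)/(9.05 + 1) = 8.05/10.1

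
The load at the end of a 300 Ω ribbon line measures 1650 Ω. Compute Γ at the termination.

Γ = 0.692

Γ = (Z_L − Z_0)/(Z_L + Z_0) = (1650 − 300)/(1650 + 300) = 1350/1950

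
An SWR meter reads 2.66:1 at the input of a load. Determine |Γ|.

|Γ| = (S − 1)/(S + 1) = (2.66 − 1)/(2.66 + 1) = 1.66/3.66

|Γ| ≈ 0.454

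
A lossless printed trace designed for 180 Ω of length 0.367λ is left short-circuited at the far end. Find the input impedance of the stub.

Z_in ≈ −j199 Ω

βl = 2π × 0.367 = 132°
tan(βl) = -1.11
For a short-circuited stub, Z_in = jZ_0·tan(βl)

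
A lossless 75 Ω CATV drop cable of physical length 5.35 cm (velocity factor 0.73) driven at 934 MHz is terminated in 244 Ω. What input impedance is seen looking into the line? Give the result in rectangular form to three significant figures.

Z_in ≈ 23.5 − j9.36 Ω

λ = v/f = 0.73·c / 934 MHz = 0.234 m
βl = 2π·l/λ = 2π × 0.228 = 82.1°
tan(βl) = tan(82.1°) = 7.24
Z_in = Z_0·(Z_L + jZ_0·tanβl)/(Z_0 + jZ_L·tanβl)
     = 75·(244 + j543)/(75 + j1770)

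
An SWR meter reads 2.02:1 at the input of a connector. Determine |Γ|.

|Γ| ≈ 0.338

|Γ| = (S − 1)/(S + 1) = (2.02 − 1)/(2.02 + 1) = 1.02/3.02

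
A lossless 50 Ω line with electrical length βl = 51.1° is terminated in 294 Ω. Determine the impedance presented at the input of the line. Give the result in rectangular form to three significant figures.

Z_in ≈ 13.8 − j38.5 Ω

tan(βl) = tan(51.1°) = 1.24
Z_in = Z_0·(Z_L + jZ_0·tanβl)/(Z_0 + jZ_L·tanβl)
     = 50·(294 + j62)/(50 + j364)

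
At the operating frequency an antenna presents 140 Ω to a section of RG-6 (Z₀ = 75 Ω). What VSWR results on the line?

VSWR ≈ 1.87

Γ = (140 − 75)/(140 + 75) = 0.302
VSWR = (1 + 0.302)/(1 − 0.302)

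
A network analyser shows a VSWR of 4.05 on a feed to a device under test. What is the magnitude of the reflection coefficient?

|Γ| = (S − 1)/(S + 1) = (4.05 − 1)/(4.05 + 1) = 3.05/5.05

|Γ| ≈ 0.604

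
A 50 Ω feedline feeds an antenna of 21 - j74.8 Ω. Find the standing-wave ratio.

Γ = (Z_L − Z_0)/(Z_L + Z_0) = (-29 − j74.8)/(71 − j74.8)
|Γ| = 80.2/103 = 0.778
VSWR = (1 + |Γ|)/(1 − |Γ|) = 1.78/0.222

VSWR ≈ 8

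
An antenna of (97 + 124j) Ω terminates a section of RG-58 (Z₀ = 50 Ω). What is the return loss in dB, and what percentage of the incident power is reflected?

RL ≈ 3.23 dB; 47.5% of incident power reflected

Γ = (47 + j124)/(147 + j124), |Γ| = 0.69
RL = −20·log₁₀(0.69) = 3.23 dB
P_refl/P_inc = |Γ|² = 0.475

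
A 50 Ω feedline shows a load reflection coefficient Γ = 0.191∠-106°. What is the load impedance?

Z_L = Z_0·(1 + Γ)/(1 − Γ) = 50·(0.947 − j0.184)/(1.05 + j0.184)

Z_L ≈ 42.2 − j16.1 Ω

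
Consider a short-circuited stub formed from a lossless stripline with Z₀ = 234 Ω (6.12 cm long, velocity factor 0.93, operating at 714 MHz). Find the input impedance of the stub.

Z_in ≈ +j352 Ω

λ = v/f = 0.93·c / 714 MHz = 0.391 m
βl = 2π·l/λ = 2π × 0.157 = 56.4°
tan(βl) = 1.5
For a short-circuited stub, Z_in = jZ_0·tan(βl)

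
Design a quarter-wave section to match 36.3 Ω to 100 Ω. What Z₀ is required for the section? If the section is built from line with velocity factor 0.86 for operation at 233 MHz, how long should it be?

Z_qwt ≈ 60.2 Ω; length ≈ 27.7 cm

Z_qwt = √(Z_0·R_L) = √(100 × 36.3) = √3630
λ = 0.86·c/f = 1.11 m, so l = λ/4 = 0.277 m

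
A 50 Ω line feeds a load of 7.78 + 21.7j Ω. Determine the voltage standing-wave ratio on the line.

Γ = (Z_L − Z_0)/(Z_L + Z_0) = (-42.22 + j21.7)/(57.78 + j21.7)
|Γ| = 47.5/61.7 = 0.769
VSWR = (1 + |Γ|)/(1 − |Γ|) = 1.77/0.231

VSWR ≈ 7.66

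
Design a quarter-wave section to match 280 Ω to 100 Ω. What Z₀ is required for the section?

Z_qwt ≈ 167 Ω

Z_qwt = √(Z_0·R_L) = √(100 × 280) = √28000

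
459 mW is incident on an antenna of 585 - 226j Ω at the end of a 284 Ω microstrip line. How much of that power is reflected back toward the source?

P_reflected ≈ 80.7 mW

|Γ| = |(301 − j226)/(869 − j226)| = 0.419
|Γ|² = 0.176
P_refl = |Γ|²·P_inc = 80.7 mW, P_del = (1 − |Γ|²)·P_inc = 378 mW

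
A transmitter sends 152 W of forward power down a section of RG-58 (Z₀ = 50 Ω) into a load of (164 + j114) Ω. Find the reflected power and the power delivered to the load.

|Γ| = |(114 + j114)/(214 + j114)| = 0.665
|Γ|² = 0.442
P_refl = |Γ|²·P_inc = 67.2 W, P_del = (1 − |Γ|²)·P_inc = 84.8 W

P_reflected ≈ 67.2 W; P_delivered ≈ 84.8 W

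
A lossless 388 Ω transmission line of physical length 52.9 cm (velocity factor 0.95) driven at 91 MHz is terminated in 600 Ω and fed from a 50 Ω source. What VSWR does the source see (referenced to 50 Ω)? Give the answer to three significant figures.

λ = v/f = 0.95·c / 91 MHz = 3.13 m
βl = 2π·l/λ = 2π × 0.169 = 60.8°
tan(βl) = 1.79
Z_in = Z_0·(Z_L + jZ_0·tanβl)/(Z_0 + jZ_L·tanβl) = 291 − j112 Ω
Γ_s = (Z_in − Z_s)/(Z_in + Z_s) = (241 − j112)/(341 − j112), |Γ_s| = 0.74
VSWR = (1 + |Γ_s|)/(1 − |Γ_s|)

VSWR ≈ 6.7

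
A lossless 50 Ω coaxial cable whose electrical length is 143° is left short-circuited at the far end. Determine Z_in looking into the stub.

Z_in ≈ −j37.7 Ω

tan(βl) = -0.754
For a short-circuited stub, Z_in = jZ_0·tan(βl)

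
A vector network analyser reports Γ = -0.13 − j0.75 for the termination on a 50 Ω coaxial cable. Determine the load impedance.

Z_L ≈ 11.4 − j40.8 Ω

Z_L = Z_0·(1 + Γ)/(1 − Γ) = 50·(0.87 − j0.75)/(1.13 + j0.75)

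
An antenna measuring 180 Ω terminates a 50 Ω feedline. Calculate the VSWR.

VSWR ≈ 3.6

For a purely resistive load, VSWR = R_L/Z_0 or Z_0/R_L (whichever > 1) = 180/50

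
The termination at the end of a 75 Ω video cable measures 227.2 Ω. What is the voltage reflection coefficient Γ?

Γ = (Z_L − Z_0)/(Z_L + Z_0) = (227.2 − 75)/(227.2 + 75) = 152.2/302.2

Γ = 0.504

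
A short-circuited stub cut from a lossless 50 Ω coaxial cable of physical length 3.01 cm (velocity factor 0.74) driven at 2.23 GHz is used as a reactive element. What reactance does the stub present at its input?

X_in ≈ -146 Ω (capacitive)

λ = v/f = 0.74·c / 2.23 GHz = 0.0996 m
βl = 2π·l/λ = 2π × 0.302 = 109°
tan(βl) = -2.93
For a short-circuited stub, Z_in = jZ_0·tan(βl)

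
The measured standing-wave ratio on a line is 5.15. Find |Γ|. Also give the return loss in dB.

|Γ| = (S − 1)/(S + 1) = (5.15 − 1)/(5.15 + 1) = 4.15/6.15
RL = −20·log₁₀|Γ| = −20·log₁₀(0.675)

|Γ| ≈ 0.675; return loss ≈ 3.42 dB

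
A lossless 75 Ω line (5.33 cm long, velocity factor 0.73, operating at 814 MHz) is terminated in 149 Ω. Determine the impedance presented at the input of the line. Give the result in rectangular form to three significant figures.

Z_in ≈ 40.9 − j18.4 Ω

λ = v/f = 0.73·c / 814 MHz = 0.269 m
βl = 2π·l/λ = 2π × 0.198 = 71.3°
tan(βl) = tan(71.3°) = 2.96
Z_in = Z_0·(Z_L + jZ_0·tanβl)/(Z_0 + jZ_L·tanβl)
     = 75·(149 + j222)/(75 + j441)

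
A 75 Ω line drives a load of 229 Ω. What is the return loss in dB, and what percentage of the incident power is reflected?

RL ≈ 5.91 dB; 25.7% of incident power reflected

Γ = (229 − 75)/(229 + 75) = 0.507
RL = −20·log₁₀(0.507) = 5.91 dB
P_refl/P_inc = |Γ|² = 0.257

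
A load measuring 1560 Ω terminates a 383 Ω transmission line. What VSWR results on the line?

VSWR ≈ 4.07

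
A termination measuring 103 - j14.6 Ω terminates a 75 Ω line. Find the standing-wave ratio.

VSWR ≈ 1.43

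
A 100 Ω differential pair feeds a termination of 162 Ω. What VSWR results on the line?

Γ = (162 − 100)/(162 + 100) = 0.237
VSWR = (1 + 0.237)/(1 − 0.237)

VSWR ≈ 1.62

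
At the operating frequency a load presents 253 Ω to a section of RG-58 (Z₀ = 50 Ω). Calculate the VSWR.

Γ = (253 − 50)/(253 + 50) = 0.67
VSWR = (1 + 0.67)/(1 − 0.67)

VSWR ≈ 5.06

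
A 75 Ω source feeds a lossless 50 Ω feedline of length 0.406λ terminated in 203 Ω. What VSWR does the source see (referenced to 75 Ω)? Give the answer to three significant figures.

βl = 2π × 0.406 = 146°
tan(βl) = -0.67
Z_in = Z_0·(Z_L + jZ_0·tanβl)/(Z_0 + jZ_L·tanβl) = 35 + j61.7 Ω
Γ_s = (Z_in − Z_s)/(Z_in + Z_s) = (-40 + j61.7)/(110 + j61.7), |Γ_s| = 0.583
VSWR = (1 + |Γ_s|)/(1 − |Γ_s|)

VSWR ≈ 3.8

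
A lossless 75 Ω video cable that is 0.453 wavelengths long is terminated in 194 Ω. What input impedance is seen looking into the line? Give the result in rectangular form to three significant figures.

Z_in ≈ 131 + j80.2 Ω

βl = 2π × 0.453 = 163°
tan(βl) = tan(163°) = -0.304
Z_in = Z_0·(Z_L + jZ_0·tanβl)/(Z_0 + jZ_L·tanβl)
     = 75·(194 − j22.8)/(75 − j59)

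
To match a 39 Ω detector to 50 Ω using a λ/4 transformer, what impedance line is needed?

Z_qwt = √(Z_0·R_L) = √(50 × 39) = √1950

Z_qwt ≈ 44.2 Ω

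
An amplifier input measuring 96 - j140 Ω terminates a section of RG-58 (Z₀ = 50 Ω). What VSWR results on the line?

Γ = (Z_L − Z_0)/(Z_L + Z_0) = (46 − j140)/(146 − j140)
|Γ| = 147/202 = 0.729
VSWR = (1 + |Γ|)/(1 − |Γ|) = 1.73/0.271

VSWR ≈ 6.37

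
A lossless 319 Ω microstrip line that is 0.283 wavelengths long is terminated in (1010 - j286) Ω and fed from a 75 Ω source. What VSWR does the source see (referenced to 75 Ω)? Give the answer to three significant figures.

VSWR ≈ 2.77

βl = 2π × 0.283 = 102°
tan(βl) = -4.75
Z_in = Z_0·(Z_L + jZ_0·tanβl)/(Z_0 + jZ_L·tanβl) = 100 + j88.9 Ω
Γ_s = (Z_in − Z_s)/(Z_in + Z_s) = (25.5 + j88.9)/(175 + j88.9), |Γ_s| = 0.47
VSWR = (1 + |Γ_s|)/(1 − |Γ_s|)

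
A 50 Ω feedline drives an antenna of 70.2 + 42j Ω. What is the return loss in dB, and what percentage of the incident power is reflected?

Γ = (20.2 + j42)/(120.2 + j42), |Γ| = 0.366
RL = −20·log₁₀(0.366) = 8.73 dB
P_refl/P_inc = |Γ|² = 0.134

RL ≈ 8.73 dB; 13.4% of incident power reflected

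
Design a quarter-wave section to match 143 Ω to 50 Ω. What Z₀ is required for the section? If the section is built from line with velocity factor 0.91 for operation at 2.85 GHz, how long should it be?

Z_qwt = √(Z_0·R_L) = √(50 × 143) = √7150
λ = 0.91·c/f = 0.0958 m, so l = λ/4 = 0.0239 m

Z_qwt ≈ 84.6 Ω; length ≈ 2.39 cm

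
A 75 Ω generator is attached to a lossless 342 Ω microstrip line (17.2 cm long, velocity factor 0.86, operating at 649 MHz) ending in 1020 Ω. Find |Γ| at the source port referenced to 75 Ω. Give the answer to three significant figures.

λ = v/f = 0.86·c / 649 MHz = 0.398 m
βl = 2π·l/λ = 2π × 0.433 = 156°
tan(βl) = -0.45
Z_in = Z_0·(Z_L + jZ_0·tanβl)/(Z_0 + jZ_L·tanβl) = 438 + j434 Ω
Γ_s = (Z_in − Z_s)/(Z_in + Z_s) = (363 + j434)/(513 + j434), |Γ_s| = 0.842

|Γ| ≈ 0.842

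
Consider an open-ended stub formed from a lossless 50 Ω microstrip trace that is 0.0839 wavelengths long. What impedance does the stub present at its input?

Z_in ≈ −j85.9 Ω

βl = 2π × 0.0839 = 30.2°
tan(βl) = 0.582
For an open-ended stub, Z_in = −jZ_0·cot(βl) = −jZ_0/tan(βl)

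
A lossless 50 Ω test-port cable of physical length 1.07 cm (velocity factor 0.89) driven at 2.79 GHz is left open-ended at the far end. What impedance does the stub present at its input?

λ = v/f = 0.89·c / 2.79 GHz = 0.0957 m
βl = 2π·l/λ = 2π × 0.112 = 40.3°
tan(βl) = 0.847
For an open-ended stub, Z_in = −jZ_0·cot(βl) = −jZ_0/tan(βl)

Z_in ≈ −j59.1 Ω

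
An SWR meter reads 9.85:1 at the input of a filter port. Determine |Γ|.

|Γ| ≈ 0.816

|Γ| = (S − 1)/(S + 1) = (9.85 − 1)/(9.85 + 1) = 8.85/10.8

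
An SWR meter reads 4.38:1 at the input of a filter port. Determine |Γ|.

|Γ| ≈ 0.628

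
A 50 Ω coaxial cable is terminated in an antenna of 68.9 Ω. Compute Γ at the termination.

Γ = 0.159

Γ = (Z_L − Z_0)/(Z_L + Z_0) = (68.9 − 50)/(68.9 + 50) = 18.9/118.9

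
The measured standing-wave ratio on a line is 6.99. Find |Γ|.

|Γ| = (S − 1)/(S + 1) = (6.99 − 1)/(6.99 + 1) = 5.99/7.99

|Γ| ≈ 0.75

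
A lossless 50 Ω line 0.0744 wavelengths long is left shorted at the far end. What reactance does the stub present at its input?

X_in ≈ 25.2 Ω (inductive)

βl = 2π × 0.0744 = 26.8°
tan(βl) = 0.505
For a shorted stub, Z_in = jZ_0·tan(βl)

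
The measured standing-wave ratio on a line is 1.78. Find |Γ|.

|Γ| ≈ 0.281

|Γ| = (S − 1)/(S + 1) = (1.78 − 1)/(1.78 + 1) = 0.78/2.78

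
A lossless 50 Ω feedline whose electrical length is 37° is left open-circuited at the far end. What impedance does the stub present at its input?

tan(βl) = 0.754
For an open-circuited stub, Z_in = −jZ_0·cot(βl) = −jZ_0/tan(βl)

Z_in ≈ −j66.4 Ω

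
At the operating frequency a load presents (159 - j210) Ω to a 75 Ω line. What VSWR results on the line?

Γ = (Z_L − Z_0)/(Z_L + Z_0) = (84 − j210)/(234 − j210)
|Γ| = 226/314 = 0.719
VSWR = (1 + |Γ|)/(1 − |Γ|) = 1.72/0.281

VSWR ≈ 6.13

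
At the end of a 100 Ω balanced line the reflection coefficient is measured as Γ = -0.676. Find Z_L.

Z_L ≈ 19.3 Ω

Z_L = Z_0·(1 + Γ)/(1 − Γ) = 100·(0.324)/(1.68)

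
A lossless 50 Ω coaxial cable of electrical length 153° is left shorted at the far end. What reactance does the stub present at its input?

X_in ≈ -25.5 Ω (capacitive)

tan(βl) = -0.51
For a shorted stub, Z_in = jZ_0·tan(βl)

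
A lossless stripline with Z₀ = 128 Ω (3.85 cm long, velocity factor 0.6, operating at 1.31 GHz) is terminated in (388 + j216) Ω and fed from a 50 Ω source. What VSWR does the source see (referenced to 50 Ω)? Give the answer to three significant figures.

VSWR ≈ 1.61

λ = v/f = 0.6·c / 1.31 GHz = 0.137 m
βl = 2π·l/λ = 2π × 0.28 = 101°
tan(βl) = -5.21
Z_in = Z_0·(Z_L + jZ_0·tanβl)/(Z_0 + jZ_L·tanβl) = 31.6 + j4.97 Ω
Γ_s = (Z_in − Z_s)/(Z_in + Z_s) = (-18.4 + j4.97)/(81.6 + j4.97), |Γ_s| = 0.233
VSWR = (1 + |Γ_s|)/(1 − |Γ_s|)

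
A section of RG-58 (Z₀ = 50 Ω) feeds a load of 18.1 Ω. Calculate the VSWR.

Γ = (18.1 − 50)/(18.1 + 50) = -0.468
VSWR = (1 + 0.468)/(1 − 0.468)

VSWR ≈ 2.76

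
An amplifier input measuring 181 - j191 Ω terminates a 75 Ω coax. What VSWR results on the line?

VSWR ≈ 5.33

Γ = (Z_L − Z_0)/(Z_L + Z_0) = (106 − j191)/(256 − j191)
|Γ| = 218/319 = 0.684
VSWR = (1 + |Γ|)/(1 − |Γ|) = 1.68/0.316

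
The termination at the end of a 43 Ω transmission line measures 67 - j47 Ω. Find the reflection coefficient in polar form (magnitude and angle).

Γ = (Z_L − Z_0)/(Z_L + Z_0) = (24 − j47)/(110 − j47)
|Γ| = 52.8/120 = 0.441

Γ ≈ 0.441 ∠ -39.8°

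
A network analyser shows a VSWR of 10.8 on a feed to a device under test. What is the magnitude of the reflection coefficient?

|Γ| ≈ 0.831

|Γ| = (S − 1)/(S + 1) = (10.8 − 1)/(10.8 + 1) = 9.8/11.8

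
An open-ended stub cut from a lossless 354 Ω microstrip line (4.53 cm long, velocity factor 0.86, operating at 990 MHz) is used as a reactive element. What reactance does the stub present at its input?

λ = v/f = 0.86·c / 990 MHz = 0.261 m
βl = 2π·l/λ = 2π × 0.174 = 62.6°
tan(βl) = 1.93
For an open-ended stub, Z_in = −jZ_0·cot(βl) = −jZ_0/tan(βl)

X_in ≈ -184 Ω (capacitive)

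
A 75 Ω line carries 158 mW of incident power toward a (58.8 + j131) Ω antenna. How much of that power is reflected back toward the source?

|Γ| = |(-16.2 + j131)/(133.8 + j131)| = 0.705
|Γ|² = 0.497
P_refl = |Γ|²·P_inc = 78.5 mW, P_del = (1 − |Γ|²)·P_inc = 79.5 mW

P_reflected ≈ 78.5 mW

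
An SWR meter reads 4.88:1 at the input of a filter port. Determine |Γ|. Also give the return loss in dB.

|Γ| = (S − 1)/(S + 1) = (4.88 − 1)/(4.88 + 1) = 3.88/5.88
RL = −20·log₁₀|Γ| = −20·log₁₀(0.66)

|Γ| ≈ 0.66; return loss ≈ 3.61 dB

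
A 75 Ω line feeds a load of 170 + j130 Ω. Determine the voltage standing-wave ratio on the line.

Γ = (Z_L − Z_0)/(Z_L + Z_0) = (95 + j130)/(245 + j130)
|Γ| = 161/277 = 0.581
VSWR = (1 + |Γ|)/(1 − |Γ|) = 1.58/0.419

VSWR ≈ 3.77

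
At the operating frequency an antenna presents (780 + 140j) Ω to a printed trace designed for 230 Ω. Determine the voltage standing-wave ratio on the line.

Γ = (Z_L − Z_0)/(Z_L + Z_0) = (550 + j140)/(1010 + j140)
|Γ| = 568/1020 = 0.557
VSWR = (1 + |Γ|)/(1 − |Γ|) = 1.56/0.443

VSWR ≈ 3.51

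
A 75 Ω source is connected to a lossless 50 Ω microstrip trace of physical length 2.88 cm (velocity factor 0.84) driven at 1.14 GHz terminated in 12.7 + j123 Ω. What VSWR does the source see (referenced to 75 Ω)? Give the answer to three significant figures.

λ = v/f = 0.84·c / 1.14 GHz = 0.221 m
βl = 2π·l/λ = 2π × 0.13 = 46.9°
tan(βl) = 1.07
Z_in = Z_0·(Z_L + jZ_0·tanβl)/(Z_0 + jZ_L·tanβl) = 9.97 − j107 Ω
Γ_s = (Z_in − Z_s)/(Z_in + Z_s) = (-65 − j107)/(85 − j107), |Γ_s| = 0.916
VSWR = (1 + |Γ_s|)/(1 − |Γ_s|)

VSWR ≈ 22.8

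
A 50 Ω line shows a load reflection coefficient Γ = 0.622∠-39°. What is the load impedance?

Z_L = Z_0·(1 + Γ)/(1 − Γ) = 50·(1.48 − j0.391)/(0.517 + j0.391)

Z_L ≈ 73 − j93.2 Ω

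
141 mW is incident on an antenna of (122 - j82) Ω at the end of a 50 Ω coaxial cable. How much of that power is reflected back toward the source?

|Γ| = |(72 − j82)/(172 − j82)| = 0.573
|Γ|² = 0.328
P_refl = |Γ|²·P_inc = 46.2 mW, P_del = (1 − |Γ|²)·P_inc = 94.8 mW

P_reflected ≈ 46.2 mW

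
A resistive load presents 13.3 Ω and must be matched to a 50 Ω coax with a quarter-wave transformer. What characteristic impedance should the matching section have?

Z_qwt ≈ 25.8 Ω

Z_qwt = √(Z_0·R_L) = √(50 × 13.3) = √665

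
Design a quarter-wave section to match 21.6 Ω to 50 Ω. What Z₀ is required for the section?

Z_qwt = √(Z_0·R_L) = √(50 × 21.6) = √1080

Z_qwt ≈ 32.9 Ω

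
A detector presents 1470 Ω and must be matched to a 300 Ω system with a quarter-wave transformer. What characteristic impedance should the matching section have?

Z_qwt ≈ 664 Ω

Z_qwt = √(Z_0·R_L) = √(300 × 1470) = √441000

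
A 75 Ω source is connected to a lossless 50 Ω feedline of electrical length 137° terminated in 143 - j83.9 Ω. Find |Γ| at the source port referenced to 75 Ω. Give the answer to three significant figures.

|Γ| ≈ 0.573

tan(βl) = -0.933
Z_in = Z_0·(Z_L + jZ_0·tanβl)/(Z_0 + jZ_L·tanβl) = 36 + j61.2 Ω
Γ_s = (Z_in − Z_s)/(Z_in + Z_s) = (-39 + j61.2)/(111 + j61.2), |Γ_s| = 0.573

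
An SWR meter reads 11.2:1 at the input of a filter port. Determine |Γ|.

|Γ| ≈ 0.836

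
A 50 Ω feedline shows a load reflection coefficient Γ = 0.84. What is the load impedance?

Z_L ≈ 575 Ω

Z_L = Z_0·(1 + Γ)/(1 − Γ) = 50·(1.84)/(0.16)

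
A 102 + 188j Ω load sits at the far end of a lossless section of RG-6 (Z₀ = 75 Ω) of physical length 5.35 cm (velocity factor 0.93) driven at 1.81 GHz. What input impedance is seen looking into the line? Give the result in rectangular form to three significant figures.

λ = v/f = 0.93·c / 1.81 GHz = 0.154 m
βl = 2π·l/λ = 2π × 0.347 = 125°
tan(βl) = tan(125°) = -1.43
Z_in = Z_0·(Z_L + jZ_0·tanβl)/(Z_0 + jZ_L·tanβl)
     = 75·(102 + j80.7)/(344 − j146)

Z_in ≈ 12.5 + j22.9 Ω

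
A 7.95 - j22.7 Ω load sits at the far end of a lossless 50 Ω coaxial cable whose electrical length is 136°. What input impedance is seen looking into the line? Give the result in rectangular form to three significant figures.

tan(βl) = tan(136°) = -0.966
Z_in = Z_0·(Z_L + jZ_0·tanβl)/(Z_0 + jZ_L·tanβl)
     = 50·(7.95 − j71)/(28.1 − j7.68)

Z_in ≈ 45.3 − j114 Ω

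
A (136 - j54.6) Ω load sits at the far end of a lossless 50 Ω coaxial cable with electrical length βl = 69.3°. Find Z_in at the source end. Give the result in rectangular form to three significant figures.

tan(βl) = tan(69.3°) = 2.65
Z_in = Z_0·(Z_L + jZ_0·tanβl)/(Z_0 + jZ_L·tanβl)
     = 50·(136 + j77.7)/(194 + j360)

Z_in ≈ 16.3 − j10.1 Ω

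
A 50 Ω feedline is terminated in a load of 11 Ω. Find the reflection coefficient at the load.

Γ = -0.639

Γ = (Z_L − Z_0)/(Z_L + Z_0) = (11 − 50)/(11 + 50) = -39/61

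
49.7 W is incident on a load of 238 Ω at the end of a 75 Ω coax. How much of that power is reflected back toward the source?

Γ = (238 − 75)/(238 + 75) = 0.521
|Γ|² = 0.271
P_refl = |Γ|²·P_inc = 13.5 W, P_del = (1 − |Γ|²)·P_inc = 36.2 W

P_reflected ≈ 13.5 W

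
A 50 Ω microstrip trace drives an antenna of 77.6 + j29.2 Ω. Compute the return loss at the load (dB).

RL ≈ 10.3 dB

Γ = (27.6 + j29.2)/(127.6 + j29.2), |Γ| = 0.307
RL = −20·log₁₀|Γ| = −20·log₁₀(0.307)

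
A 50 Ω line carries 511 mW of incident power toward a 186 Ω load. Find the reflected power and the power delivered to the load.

P_reflected ≈ 170 mW; P_delivered ≈ 341 mW

Γ = (186 − 50)/(186 + 50) = 0.576
|Γ|² = 0.332
P_refl = |Γ|²·P_inc = 170 mW, P_del = (1 − |Γ|²)·P_inc = 341 mW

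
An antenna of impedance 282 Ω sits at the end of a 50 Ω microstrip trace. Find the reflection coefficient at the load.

Γ = (Z_L − Z_0)/(Z_L + Z_0) = (282 − 50)/(282 + 50) = 232/332

Γ = 0.699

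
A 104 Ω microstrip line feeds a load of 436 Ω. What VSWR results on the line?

Γ = (436 − 104)/(436 + 104) = 0.615
VSWR = (1 + 0.615)/(1 − 0.615)

VSWR ≈ 4.19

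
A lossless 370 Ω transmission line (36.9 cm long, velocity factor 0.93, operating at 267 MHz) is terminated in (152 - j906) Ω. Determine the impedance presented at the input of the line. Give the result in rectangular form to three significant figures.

λ = v/f = 0.93·c / 267 MHz = 1.04 m
βl = 2π·l/λ = 2π × 0.353 = 127°
tan(βl) = tan(127°) = -1.32
Z_in = Z_0·(Z_L + jZ_0·tanβl)/(Z_0 + jZ_L·tanβl)
     = 370·(152 − j1390)/(-827 − j201)

Z_in ≈ 78.9 + j605 Ω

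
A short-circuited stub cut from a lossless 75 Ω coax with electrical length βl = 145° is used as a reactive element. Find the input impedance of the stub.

Z_in ≈ −j52.5 Ω

tan(βl) = -0.7
For a short-circuited stub, Z_in = jZ_0·tan(βl)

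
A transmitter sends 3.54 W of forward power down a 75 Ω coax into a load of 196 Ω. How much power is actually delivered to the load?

Γ = (196 − 75)/(196 + 75) = 0.446
|Γ|² = 0.199
P_refl = |Γ|²·P_inc = 0.706 W, P_del = (1 − |Γ|²)·P_inc = 2.83 W

P_delivered ≈ 2.83 W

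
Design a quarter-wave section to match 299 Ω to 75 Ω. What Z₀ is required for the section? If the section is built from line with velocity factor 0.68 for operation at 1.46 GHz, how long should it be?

Z_qwt = √(Z_0·R_L) = √(75 × 299) = √22420
λ = 0.68·c/f = 0.14 m, so l = λ/4 = 0.0349 m

Z_qwt ≈ 150 Ω; length ≈ 3.49 cm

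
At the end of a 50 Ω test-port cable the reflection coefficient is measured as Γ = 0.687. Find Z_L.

Z_L ≈ 269 Ω

Z_L = Z_0·(1 + Γ)/(1 − Γ) = 50·(1.69)/(0.313)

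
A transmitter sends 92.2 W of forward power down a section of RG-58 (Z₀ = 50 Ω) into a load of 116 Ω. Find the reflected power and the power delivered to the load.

P_reflected ≈ 14.6 W; P_delivered ≈ 77.6 W

Γ = (116 − 50)/(116 + 50) = 0.398
|Γ|² = 0.158
P_refl = |Γ|²·P_inc = 14.6 W, P_del = (1 − |Γ|²)·P_inc = 77.6 W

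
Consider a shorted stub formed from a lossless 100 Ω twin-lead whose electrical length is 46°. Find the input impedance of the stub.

tan(βl) = 1.04
For a shorted stub, Z_in = jZ_0·tan(βl)

Z_in ≈ +j104 Ω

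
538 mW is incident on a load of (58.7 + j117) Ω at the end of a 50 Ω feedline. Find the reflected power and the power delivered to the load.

P_reflected ≈ 290 mW; P_delivered ≈ 248 mW

|Γ| = |(8.7 + j117)/(108.7 + j117)| = 0.735
|Γ|² = 0.54
P_refl = |Γ|²·P_inc = 290 mW, P_del = (1 − |Γ|²)·P_inc = 248 mW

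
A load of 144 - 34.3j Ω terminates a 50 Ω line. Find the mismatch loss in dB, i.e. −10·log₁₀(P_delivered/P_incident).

Γ = (94 − j34.3)/(194 − j34.3), |Γ| = 0.508
|Γ|² = 0.258, so P_del/P_inc = 1 − |Γ|² = 0.742
ML = −10·log₁₀(1 − |Γ|²)

mismatch loss ≈ 1.3 dB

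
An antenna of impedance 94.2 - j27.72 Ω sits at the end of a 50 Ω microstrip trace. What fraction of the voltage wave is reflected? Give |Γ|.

|Γ| ≈ 0.355

Γ = (Z_L − Z_0)/(Z_L + Z_0) = (44.2 − j27.72)/(144.2 − j27.72)
|Γ| = 52.2/147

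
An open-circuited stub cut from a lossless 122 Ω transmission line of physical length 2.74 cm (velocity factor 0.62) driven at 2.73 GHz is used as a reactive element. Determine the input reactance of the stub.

λ = v/f = 0.62·c / 2.73 GHz = 0.0681 m
βl = 2π·l/λ = 2π × 0.402 = 145°
tan(βl) = -0.706
For an open-circuited stub, Z_in = −jZ_0·cot(βl) = −jZ_0/tan(βl)

X_in ≈ 173 Ω (inductive)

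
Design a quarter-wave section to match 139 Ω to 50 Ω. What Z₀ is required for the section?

Z_qwt = √(Z_0·R_L) = √(50 × 139) = √6950

Z_qwt ≈ 83.4 Ω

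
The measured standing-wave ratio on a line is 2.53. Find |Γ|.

|Γ| ≈ 0.433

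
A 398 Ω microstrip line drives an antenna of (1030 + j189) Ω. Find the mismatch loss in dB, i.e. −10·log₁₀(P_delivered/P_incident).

mismatch loss ≈ 1.02 dB

Γ = (632 + j189)/(1428 + j189), |Γ| = 0.458
|Γ|² = 0.21, so P_del/P_inc = 1 − |Γ|² = 0.79
ML = −10·log₁₀(1 − |Γ|²)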